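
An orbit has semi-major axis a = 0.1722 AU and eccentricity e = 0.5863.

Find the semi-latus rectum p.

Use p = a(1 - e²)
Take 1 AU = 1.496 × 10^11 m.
a = 0.1722 AU = 2.57611 × 10^10 m
e = 0.5863,  e² = 0.343748,  1 − e² = 0.656252
p = a(1 − e²) = 2.57611 × 10^10 m × 0.656252 = 1.69058 × 10^10 m ≈ 0.113 AU

Final answer: p = 0.113 AU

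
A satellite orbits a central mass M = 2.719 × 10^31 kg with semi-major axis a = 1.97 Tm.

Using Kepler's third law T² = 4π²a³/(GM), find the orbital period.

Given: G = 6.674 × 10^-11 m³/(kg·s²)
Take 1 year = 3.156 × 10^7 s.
M = 2.719 × 10^31 kg
GM = G × M = 6.674 × 10^-11 × 2.719 × 10^31 = 1.81466 × 10^21 m³/s²
a = 1.97 Tm = 1.97 × 10^12 m
a³ = 7.64537 × 10^36 m³
T = 2π √(a³/GM) = 2π √((7.64537 × 10^36) / (1.81466 × 10^21)) = 2π × 6.49085 × 10^7 s
T = 4.07832 × 10^8 s ≈ 12.92 years

Final answer: 12.92 years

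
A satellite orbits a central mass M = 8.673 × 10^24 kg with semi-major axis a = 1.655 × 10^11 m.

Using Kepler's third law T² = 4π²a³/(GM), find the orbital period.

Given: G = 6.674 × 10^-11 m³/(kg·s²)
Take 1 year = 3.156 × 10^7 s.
M = 8.673 × 10^24 kg
GM = G × M = 6.674 × 10^-11 × 8.673 × 10^24 = 5.78836 × 10^14 m³/s²
a = 1.655 × 10^11 m
a³ = 4.53309 × 10^33 m³
T = 2π √(a³/GM) = 2π √((4.53309 × 10^33) / (5.78836 × 10^14)) = 2π × 2.79846 × 10^9 s
T = 1.75832 × 10^10 s ≈ 557.1 years

Final answer: 557.1 years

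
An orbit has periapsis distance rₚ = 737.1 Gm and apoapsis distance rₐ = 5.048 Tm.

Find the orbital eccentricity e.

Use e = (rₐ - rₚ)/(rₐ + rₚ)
rₚ = 737.1 Gm = 7.371 × 10^11 m
rₐ = 5.048 Tm = 5.048 × 10^12 m
rₐ − rₚ = 4.3109 × 10^12 m
rₐ + rₚ = 5.7851 × 10^12 m
e = (rₐ − rₚ)/(rₐ + rₚ) = 0.745173

Final answer: e = 0.7452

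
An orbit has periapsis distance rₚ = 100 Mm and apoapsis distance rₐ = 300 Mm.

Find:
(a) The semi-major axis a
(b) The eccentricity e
rₚ = 100 Mm = 1 × 10^8 m
rₐ = 300 Mm = 3 × 10^8 m
(a) a = (rₚ + rₐ)/2 = 2 × 10^8 m ≈ 200 Mm
(b) e = (rₐ − rₚ)/(rₐ + rₚ) = (2 × 10^8) / (4 × 10^8) = 0.5

Final answer:
(a) a = 200 Mm
(b) e = 0.5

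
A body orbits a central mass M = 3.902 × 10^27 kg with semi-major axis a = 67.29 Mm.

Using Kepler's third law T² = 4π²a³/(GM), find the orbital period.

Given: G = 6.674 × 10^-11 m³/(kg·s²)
M = 3.902 × 10^27 kg
GM = G × M = 6.674 × 10^-11 × 3.902 × 10^27 = 2.60419 × 10^17 m³/s²
a = 67.29 Mm = 6.729 × 10^7 m
a³ = 3.04685 × 10^23 m³
T = 2π √(a³/GM) = 2π √((3.04685 × 10^23) / (2.60419 × 10^17)) = 2π × 1081.66 s
T = 6796.24 s ≈ 1.888 hours

Final answer: 1.888 hours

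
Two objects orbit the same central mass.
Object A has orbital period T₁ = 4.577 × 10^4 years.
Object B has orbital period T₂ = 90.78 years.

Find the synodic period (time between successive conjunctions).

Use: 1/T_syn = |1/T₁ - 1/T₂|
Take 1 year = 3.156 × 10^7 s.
T₁ = 4.577 × 10^4 years = 1.4445 × 10^12 s
T₂ = 90.78 years = 2.86502 × 10^9 s
1/T₁ = 6.9228 × 10^-13 s⁻¹
1/T₂ = 3.49038 × 10^-10 s⁻¹
|1/T₁ − 1/T₂| = 3.48346 × 10^-10 s⁻¹
T_syn = 1 / |1/T₁ − 1/T₂| = 2.87071 × 10^9 s ≈ 90.96 years

Final answer: T_syn = 90.96 years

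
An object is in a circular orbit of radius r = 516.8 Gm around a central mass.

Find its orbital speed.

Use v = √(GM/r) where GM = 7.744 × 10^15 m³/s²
r = 516.8 Gm = 5.168 × 10^11 m
GM = 7.744 × 10^15 m³/s²
GM/r = (7.744 × 10^15) / (5.168 × 10^11) = 14984.5 m²/s²
v = √(GM/r) = 122.411 m/s ≈ 122.4 m/s

Final answer: 122.4 m/s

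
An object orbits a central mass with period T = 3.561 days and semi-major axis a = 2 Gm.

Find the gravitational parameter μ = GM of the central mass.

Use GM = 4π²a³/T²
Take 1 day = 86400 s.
T = 3.561 days = 307670 s
a = 2 Gm = 2 × 10^9 m
a³ = 8 × 10^27 m³
T² = 9.46611 × 10^10 s²
GM = 4π² × (8 × 10^27) / (9.46611 × 10^10) = 3.3364 × 10^18 m³/s²
GM ≈ 3.336 × 10^18 m³/s²

Final answer: GM = 3.336 × 10^18 m³/s²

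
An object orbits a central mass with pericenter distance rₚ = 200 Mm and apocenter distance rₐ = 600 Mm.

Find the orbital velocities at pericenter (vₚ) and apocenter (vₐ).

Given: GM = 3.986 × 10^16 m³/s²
rₚ = 200 Mm = 2 × 10^8 m
rₐ = 600 Mm = 6 × 10^8 m
GM = 3.986 × 10^16 m³/s²
a = (rₚ + rₐ)/2 = 4 × 10^8 m
Vis-viva: v² = GM (2/r − 1/a)
vₚ² = 3.986 × 10^16 × (1 × 10^-8 − 2.5 × 10^-9) = 2.9895 × 10^8 m²/s²
vₚ = 17290.2 m/s ≈ 17.29 km/s
vₐ² = 3.986 × 10^16 × (3.33333 × 10^-9 − 2.5 × 10^-9) = 3.32167 × 10^7 m²/s²
vₐ = 5763.39 m/s ≈ 5.763 km/s

Final answer: vₚ = 17.29 km/s, vₐ = 5.763 km/s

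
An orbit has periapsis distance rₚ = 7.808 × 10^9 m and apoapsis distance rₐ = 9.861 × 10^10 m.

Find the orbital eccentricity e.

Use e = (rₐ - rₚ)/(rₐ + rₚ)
rₚ = 7.808 × 10^9 m
rₐ = 9.861 × 10^10 m
rₐ − rₚ = 9.0802 × 10^10 m
rₐ + rₚ = 1.06418 × 10^11 m
e = (rₐ − rₚ)/(rₐ + rₚ) = 0.853258

Final answer: e = 0.8533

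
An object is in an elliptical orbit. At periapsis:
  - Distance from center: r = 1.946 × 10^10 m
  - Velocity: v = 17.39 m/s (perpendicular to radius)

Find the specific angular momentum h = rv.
r = 1.946 × 10^10 m
v = 17.39 m/s
h = rv = 1.946 × 10^10 × 17.39 = 3.38409 × 10^11 m²/s ≈ 3.384 × 10^11 m²/s

Final answer: h = 3.384 × 10^11 m²/s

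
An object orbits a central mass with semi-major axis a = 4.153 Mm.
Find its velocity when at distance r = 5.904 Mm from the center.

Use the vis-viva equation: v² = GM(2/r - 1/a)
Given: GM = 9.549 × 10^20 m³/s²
a = 4.153 Mm = 4.153 × 10^6 m
r = 5.904 Mm = 5.904 × 10^6 m
GM = 9.549 × 10^20 m³/s²
2/r − 1/a = 3.38753 × 10^-7 − 2.4079 × 10^-7 = 9.79636 × 10^-8 m⁻¹
v² = GM (2/r − 1/a) = 9.35454 × 10^13 m²/s²
v = 9.67189 × 10^6 m/s ≈ 9672 km/s

Final answer: 9672 km/s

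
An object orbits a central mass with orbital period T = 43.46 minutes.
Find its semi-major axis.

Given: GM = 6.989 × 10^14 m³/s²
T = 43.46 minutes = 2607.6 s
GM = 6.989 × 10^14 m³/s²
Kepler's third law: a³ = GM T² / (4π²)
T² = 6.79958 × 10^6 s²
a³ = (6.989 × 10^14) × (6.79958 × 10^6) / (4π²) = 1.20375 × 10^20 m³
a = (a³)^(1/3) = 4.93756 × 10^6 m ≈ 4.938 Mm

Final answer: 4.938 Mm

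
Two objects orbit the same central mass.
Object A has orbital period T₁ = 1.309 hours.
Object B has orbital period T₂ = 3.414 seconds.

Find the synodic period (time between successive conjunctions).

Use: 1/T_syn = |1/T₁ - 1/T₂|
T₁ = 1.309 hours = 4712.4 s
T₂ = 3.414 seconds
1/T₁ = 0.000212206 s⁻¹
1/T₂ = 0.292912 s⁻¹
|1/T₁ − 1/T₂| = 0.292699 s⁻¹
T_syn = 1 / |1/T₁ − 1/T₂| = 3.41648 s ≈ 3.416 seconds

Final answer: T_syn = 3.416 seconds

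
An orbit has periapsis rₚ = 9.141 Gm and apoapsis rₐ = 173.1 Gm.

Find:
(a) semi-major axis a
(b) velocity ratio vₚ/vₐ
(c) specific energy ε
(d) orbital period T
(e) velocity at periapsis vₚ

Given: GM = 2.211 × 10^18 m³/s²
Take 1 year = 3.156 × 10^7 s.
rₚ = 9.141 Gm = 9.141 × 10^9 m
rₐ = 173.1 Gm = 1.731 × 10^11 m
GM = 2.211 × 10^18 m³/s²
a = (rₚ + rₐ)/2 = 9.11205 × 10^10 m
e = (rₐ − rₚ)/(rₐ + rₚ) = (1.63959 × 10^11) / (1.82241 × 10^11) = 0.899682
(a) a = 9.11205 × 10^10 m ≈ 91.12 Gm
(b) vₚ/vₐ = rₐ/rₚ (angular momentum) = (1.731 × 10^11) / (9.141 × 10^9) = 18.9367 ≈ 18.94
(c) 2a = 1.82241 × 10^11 m;  ε = −GM/(2a) = -1.21323 × 10^7 J/kg ≈ -12.13 MJ/kg
(d) a³ = 7.56569 × 10^32 m³;  T = 2π √(a³/GM) = 2π × 1.84982 × 10^7 s = 1.16228 × 10^8 s ≈ 3.683 years
(e) vₚ² = GM (2/rₚ − 1/a) = 2.211 × 10^18 × (2.18794 × 10^-10 − 1.09745 × 10^-11) = 4.5949 × 10^8 m²/s²;  vₚ = 21435.7 m/s ≈ 21.44 km/s

Final answer:
(a) semi-major axis a = 91.12 Gm
(b) velocity ratio vₚ/vₐ = 18.94
(c) specific energy ε = -12.13 MJ/kg
(d) orbital period T = 3.683 years
(e) velocity at periapsis vₚ = 21.44 km/s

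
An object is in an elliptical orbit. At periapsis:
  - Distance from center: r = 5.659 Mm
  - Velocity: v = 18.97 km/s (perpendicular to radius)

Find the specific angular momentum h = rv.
r = 5.659 Mm = 5.659 × 10^6 m
v = 18.97 km/s = 18970 m/s
h = rv = 5.659 × 10^6 × 18970 = 1.07351 × 10^11 m²/s ≈ 1.074 × 10^11 m²/s

Final answer: h = 1.074 × 10^11 m²/s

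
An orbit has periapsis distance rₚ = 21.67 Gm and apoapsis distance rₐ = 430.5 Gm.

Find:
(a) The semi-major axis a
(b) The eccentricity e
rₚ = 21.67 Gm = 2.167 × 10^10 m
rₐ = 430.5 Gm = 4.305 × 10^11 m
(a) a = (rₚ + rₐ)/2 = 2.26085 × 10^11 m ≈ 226.1 Gm
(b) e = (rₐ − rₚ)/(rₐ + rₚ) = (4.0883 × 10^11) / (4.5217 × 10^11) = 0.904151

Final answer:
(a) a = 226.1 Gm
(b) e = 0.9042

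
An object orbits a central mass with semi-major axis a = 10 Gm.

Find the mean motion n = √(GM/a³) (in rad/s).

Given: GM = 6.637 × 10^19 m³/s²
a = 10 Gm = 1 × 10^10 m
GM = 6.637 × 10^19 m³/s²
a³ = 1 × 10^30 m³
GM/a³ = (6.637 × 10^19) / (1 × 10^30) = 6.637 × 10^-11 s⁻²
n = √(GM/a³) = 8.14678 × 10^-6 rad/s ≈ 8.147 × 10^-6 rad/s

Final answer: n = 8.147 × 10^-6 rad/s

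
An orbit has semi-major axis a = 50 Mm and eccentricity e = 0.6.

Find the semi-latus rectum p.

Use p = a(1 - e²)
a = 50 Mm = 5 × 10^7 m
e = 0.6,  e² = 0.36,  1 − e² = 0.64
p = a(1 − e²) = 5 × 10^7 m × 0.64 = 3.2 × 10^7 m ≈ 32 Mm

Final answer: p = 32 Mm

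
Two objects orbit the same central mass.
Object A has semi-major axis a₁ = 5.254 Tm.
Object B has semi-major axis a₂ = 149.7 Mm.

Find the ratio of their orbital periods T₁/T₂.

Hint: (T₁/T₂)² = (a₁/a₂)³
a₁ = 5.254 Tm = 5.254 × 10^12 m
a₂ = 149.7 Mm = 1.497 × 10^8 m
a₁/a₂ = 35096.9
T₁/T₂ = (a₁/a₂)^(3/2) = (35096.9)^1.5 = 6.5751 × 10^6

Final answer: T₁/T₂ = 6.575 × 10^6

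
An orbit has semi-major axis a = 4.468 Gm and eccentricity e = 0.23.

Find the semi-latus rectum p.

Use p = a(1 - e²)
a = 4.468 Gm = 4.468 × 10^9 m
e = 0.23,  e² = 0.0529,  1 − e² = 0.9471
p = a(1 − e²) = 4.468 × 10^9 m × 0.9471 = 4.23164 × 10^9 m ≈ 4.232 Gm

Final answer: p = 4.232 Gm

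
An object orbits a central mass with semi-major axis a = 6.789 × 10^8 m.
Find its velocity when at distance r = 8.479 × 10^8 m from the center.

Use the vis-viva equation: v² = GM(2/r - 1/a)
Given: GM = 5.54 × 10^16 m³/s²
a = 6.789 × 10^8 m
r = 8.479 × 10^8 m
GM = 5.54 × 10^16 m³/s²
2/r − 1/a = 2.35877 × 10^-9 − 1.47297 × 10^-9 = 8.85798 × 10^-10 m⁻¹
v² = GM (2/r − 1/a) = 4.90732 × 10^7 m²/s²
v = 7005.23 m/s ≈ 7.005 km/s

Final answer: 7.005 km/s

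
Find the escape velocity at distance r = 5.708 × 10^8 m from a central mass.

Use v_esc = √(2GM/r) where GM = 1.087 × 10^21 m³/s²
r = 5.708 × 10^8 m
GM = 1.087 × 10^21 m³/s²
2GM/r = 2 × (1.087 × 10^21) / (5.708 × 10^8) = 3.80869 × 10^12 m²/s²
v_esc = √(2GM/r) = 1.95159 × 10^6 m/s ≈ 1952 km/s

Final answer: 1952 km/s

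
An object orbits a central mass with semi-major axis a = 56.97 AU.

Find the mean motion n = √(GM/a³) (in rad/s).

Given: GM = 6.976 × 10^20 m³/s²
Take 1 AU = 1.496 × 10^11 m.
a = 56.97 AU = 8.52271 × 10^12 m
GM = 6.976 × 10^20 m³/s²
a³ = 6.19061 × 10^38 m³
GM/a³ = (6.976 × 10^20) / (6.19061 × 10^38) = 1.12687 × 10^-18 s⁻²
n = √(GM/a³) = 1.06154 × 10^-9 rad/s ≈ 1.062 × 10^-9 rad/s

Final answer: n = 1.062 × 10^-9 rad/s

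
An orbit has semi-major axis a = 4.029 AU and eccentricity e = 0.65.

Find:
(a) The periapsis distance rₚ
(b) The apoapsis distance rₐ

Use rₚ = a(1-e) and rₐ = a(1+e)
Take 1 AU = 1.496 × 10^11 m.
a = 4.029 AU = 6.02738 × 10^11 m
e = 0.65:  1 − e = 0.35,  1 + e = 1.65
(a) rₚ = a(1 − e) = 6.02738 × 10^11 m × 0.35 = 2.10958 × 10^11 m ≈ 1.41 AU
(b) rₐ = a(1 + e) = 6.02738 × 10^11 m × 1.65 = 9.94518 × 10^11 m ≈ 6.648 AU

Final answer:
(a) rₚ = 1.41 AU
(b) rₐ = 6.648 AU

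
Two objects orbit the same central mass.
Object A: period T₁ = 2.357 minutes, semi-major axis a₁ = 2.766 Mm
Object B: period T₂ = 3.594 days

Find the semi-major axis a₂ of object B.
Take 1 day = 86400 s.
T₁ = 2.357 minutes = 141.42 s
T₂ = 3.594 days = 310522 s
a₁ = 2.766 Mm = 2.766 × 10^6 m
Kepler's third law: (T₂/T₁)² = (a₂/a₁)³  ⇒  a₂ = a₁ (T₂/T₁)^(2/3)
T₂/T₁ = 2195.74
(T₂/T₁)^(2/3) = 168.935
a₂ = 2.766 × 10^6 m × 168.935 = 4.67275 × 10^8 m ≈ 467.3 Mm

Final answer: a₂ = 467.3 Mm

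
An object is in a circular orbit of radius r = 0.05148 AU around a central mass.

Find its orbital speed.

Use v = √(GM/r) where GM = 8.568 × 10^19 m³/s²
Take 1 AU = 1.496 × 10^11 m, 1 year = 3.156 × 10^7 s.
r = 0.05148 AU = 7.70141 × 10^9 m
GM = 8.568 × 10^19 m³/s²
GM/r = (8.568 × 10^19) / (7.70141 × 10^9) = 1.11252 × 10^10 m²/s²
v = √(GM/r) = 105476 m/s ≈ 22.25 AU/year

Final answer: 22.25 AU/year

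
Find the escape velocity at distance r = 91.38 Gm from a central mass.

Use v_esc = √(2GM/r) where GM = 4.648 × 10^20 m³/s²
r = 91.38 Gm = 9.138 × 10^10 m
GM = 4.648 × 10^20 m³/s²
2GM/r = 2 × (4.648 × 10^20) / (9.138 × 10^10) = 1.01729 × 10^10 m²/s²
v_esc = √(2GM/r) = 100861 m/s ≈ 100.9 km/s

Final answer: 100.9 km/s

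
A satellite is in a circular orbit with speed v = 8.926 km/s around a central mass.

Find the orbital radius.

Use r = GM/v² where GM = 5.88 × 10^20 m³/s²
v = 8.926 km/s = 8926 m/s
GM = 5.88 × 10^20 m³/s²
v² = 7.96735 × 10^7 m²/s²
r = GM/v² = (5.88 × 10^20) / (7.96735 × 10^7) = 7.38012 × 10^12 m ≈ 7.38 Tm

Final answer: 7.38 Tm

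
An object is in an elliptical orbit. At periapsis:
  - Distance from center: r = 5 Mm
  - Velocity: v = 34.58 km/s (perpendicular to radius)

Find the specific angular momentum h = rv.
r = 5 Mm = 5 × 10^6 m
v = 34.58 km/s = 34580 m/s
h = rv = 5 × 10^6 × 34580 = 1.729 × 10^11 m²/s ≈ 1.729 × 10^11 m²/s

Final answer: h = 1.729 × 10^11 m²/s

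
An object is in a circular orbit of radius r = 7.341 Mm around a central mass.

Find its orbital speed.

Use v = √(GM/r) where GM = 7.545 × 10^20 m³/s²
r = 7.341 Mm = 7.341 × 10^6 m
GM = 7.545 × 10^20 m³/s²
GM/r = (7.545 × 10^20) / (7.341 × 10^6) = 1.02779 × 10^14 m²/s²
v = √(GM/r) = 1.0138 × 10^7 m/s ≈ 1.014 × 10^4 km/s

Final answer: 1.014 × 10^4 km/s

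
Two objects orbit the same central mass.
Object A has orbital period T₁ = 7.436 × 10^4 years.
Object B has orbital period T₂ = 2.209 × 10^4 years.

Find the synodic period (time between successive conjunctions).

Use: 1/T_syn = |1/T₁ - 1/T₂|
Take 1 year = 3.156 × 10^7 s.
T₁ = 7.436 × 10^4 years = 2.3468 × 10^12 s
T₂ = 2.209 × 10^4 years = 6.9716 × 10^11 s
1/T₁ = 4.26112 × 10^-13 s⁻¹
1/T₂ = 1.43439 × 10^-12 s⁻¹
|1/T₁ − 1/T₂| = 1.00828 × 10^-12 s⁻¹
T_syn = 1 / |1/T₁ − 1/T₂| = 9.9179 × 10^11 s ≈ 3.143 × 10^4 years

Final answer: T_syn = 3.143 × 10^4 years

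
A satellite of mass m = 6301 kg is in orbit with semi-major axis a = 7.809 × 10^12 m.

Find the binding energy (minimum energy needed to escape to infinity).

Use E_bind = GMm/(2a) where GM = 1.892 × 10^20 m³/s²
a = 7.809 × 10^12 m
GM = 1.892 × 10^20 m³/s²
m = 6301 kg
GMm = 1.892 × 10^20 × 6301 = 1.19215 × 10^24 m³·kg/s²
2a = 1.5618 × 10^13 m
E_bind = GMm/(2a) = 7.63317 × 10^10 J ≈ 76.33 GJ

Final answer: 76.33 GJ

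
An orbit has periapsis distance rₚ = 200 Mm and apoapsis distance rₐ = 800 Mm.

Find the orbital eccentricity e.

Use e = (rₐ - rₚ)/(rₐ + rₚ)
rₚ = 200 Mm = 2 × 10^8 m
rₐ = 800 Mm = 8 × 10^8 m
rₐ − rₚ = 6 × 10^8 m
rₐ + rₚ = 1 × 10^9 m
e = (rₐ − rₚ)/(rₐ + rₚ) = 0.6

Final answer: e = 0.6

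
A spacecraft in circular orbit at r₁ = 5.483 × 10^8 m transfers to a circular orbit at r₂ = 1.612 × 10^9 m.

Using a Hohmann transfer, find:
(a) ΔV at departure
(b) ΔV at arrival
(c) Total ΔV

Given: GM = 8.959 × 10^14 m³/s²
r₁ = 5.483 × 10^8 m
r₂ = 1.612 × 10^9 m
GM = 8.959 × 10^14 m³/s²
Transfer ellipse: a_t = (r₁ + r₂)/2 = 1.08015 × 10^9 m
Circular speed at r₁: v₁ = √(GM/r₁) = 1278.26 m/s
Transfer speed at r₁ (periapsis): v₁ₜ = √(GM(2/r₁ − 1/a_t)) = 1561.57 m/s
(a) ΔV₁ = v₁ₜ − v₁ = 283.305 m/s ≈ 283.3 m/s
Circular speed at r₂: v₂ = √(GM/r₂) = 745.499 m/s
Transfer speed at r₂ (apoapsis): v₂ₜ = √(GM(2/r₂ − 1/a_t)) = 531.147 m/s
(b) ΔV₂ = v₂ − v₂ₜ = 214.353 m/s ≈ 214.4 m/s
(c) ΔV_total = ΔV₁ + ΔV₂ = 497.657 m/s ≈ 497.7 m/s

Final answer:
(a) ΔV₁ = 283.3 m/s
(b) ΔV₂ = 214.4 m/s
(c) ΔV_total = 497.7 m/s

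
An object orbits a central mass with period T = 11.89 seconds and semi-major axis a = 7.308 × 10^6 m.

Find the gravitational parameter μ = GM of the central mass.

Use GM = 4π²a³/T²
T = 11.89 seconds
a = 7.308 × 10^6 m
a³ = 3.90297 × 10^20 m³
T² = 141.372 s²
GM = 4π² × (3.90297 × 10^20) / 141.372 = 1.08991 × 10^20 m³/s²
GM ≈ 1.09 × 10^20 m³/s²

Final answer: GM = 1.09 × 10^20 m³/s²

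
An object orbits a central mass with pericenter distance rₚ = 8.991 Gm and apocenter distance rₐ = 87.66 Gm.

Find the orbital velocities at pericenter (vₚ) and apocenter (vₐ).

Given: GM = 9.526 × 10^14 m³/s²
rₚ = 8.991 Gm = 8.991 × 10^9 m
rₐ = 87.66 Gm = 8.766 × 10^10 m
GM = 9.526 × 10^14 m³/s²
a = (rₚ + rₐ)/2 = 4.83255 × 10^10 m
Vis-viva: v² = GM (2/r − 1/a)
vₚ² = 9.526 × 10^14 × (2.22445 × 10^-10 − 2.0693 × 10^-11) = 192189 m²/s²
vₚ = 438.393 m/s ≈ 438.4 m/s
vₐ² = 9.526 × 10^14 × (2.28154 × 10^-11 − 2.0693 × 10^-11) = 2021.81 m²/s²
vₐ = 44.9646 m/s ≈ 44.96 m/s

Final answer: vₚ = 438.4 m/s, vₐ = 44.96 m/s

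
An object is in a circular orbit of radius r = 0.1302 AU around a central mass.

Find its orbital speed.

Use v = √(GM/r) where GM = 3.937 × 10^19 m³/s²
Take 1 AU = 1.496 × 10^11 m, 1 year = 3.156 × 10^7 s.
r = 0.1302 AU = 1.94779 × 10^10 m
GM = 3.937 × 10^19 m³/s²
GM/r = (3.937 × 10^19) / (1.94779 × 10^10) = 2.02126 × 10^9 m²/s²
v = √(GM/r) = 44958.5 m/s ≈ 9.485 AU/year

Final answer: 9.485 AU/year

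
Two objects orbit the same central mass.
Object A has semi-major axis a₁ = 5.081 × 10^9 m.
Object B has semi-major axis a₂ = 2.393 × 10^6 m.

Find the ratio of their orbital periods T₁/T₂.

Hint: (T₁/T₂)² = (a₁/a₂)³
a₁ = 5.081 × 10^9 m
a₂ = 2.393 × 10^6 m
a₁/a₂ = 2123.28
T₁/T₂ = (a₁/a₂)^(3/2) = (2123.28)^1.5 = 97838.5

Final answer: T₁/T₂ = 9.784 × 10^4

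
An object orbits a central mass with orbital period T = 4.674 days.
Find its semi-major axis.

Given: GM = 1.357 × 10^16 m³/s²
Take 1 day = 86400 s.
T = 4.674 days = 403834 s
GM = 1.357 × 10^16 m³/s²
Kepler's third law: a³ = GM T² / (4π²)
T² = 1.63082 × 10^11 s²
a³ = (1.357 × 10^16) × (1.63082 × 10^11) / (4π²) = 5.60564 × 10^25 m³
a = (a³)^(1/3) = 3.82715 × 10^8 m ≈ 382.7 Mm

Final answer: 382.7 Mm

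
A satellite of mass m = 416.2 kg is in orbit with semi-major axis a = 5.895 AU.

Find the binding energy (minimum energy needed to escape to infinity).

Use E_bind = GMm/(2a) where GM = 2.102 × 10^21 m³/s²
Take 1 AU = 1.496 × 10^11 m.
a = 5.895 AU = 8.81892 × 10^11 m
GM = 2.102 × 10^21 m³/s²
m = 416.2 kg
GMm = 2.102 × 10^21 × 416.2 = 8.74852 × 10^23 m³·kg/s²
2a = 1.76378 × 10^12 m
E_bind = GMm/(2a) = 4.96009 × 10^11 J ≈ 496 GJ

Final answer: 496 GJ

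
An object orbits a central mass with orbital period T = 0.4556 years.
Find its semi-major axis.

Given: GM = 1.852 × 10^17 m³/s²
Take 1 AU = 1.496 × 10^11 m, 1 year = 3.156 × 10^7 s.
T = 0.4556 years = 1.43787 × 10^7 s
GM = 1.852 × 10^17 m³/s²
Kepler's third law: a³ = GM T² / (4π²)
T² = 2.06748 × 10^14 s²
a³ = (1.852 × 10^17) × (2.06748 × 10^14) / (4π²) = 9.6989 × 10^29 m³
a = (a³)^(1/3) = 9.89861 × 10^9 m ≈ 0.06617 AU

Final answer: 0.06617 AU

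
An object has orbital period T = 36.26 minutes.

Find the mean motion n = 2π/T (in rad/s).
T = 36.26 minutes = 2175.6 s
n = 2π / 2175.6 s = 0.00288802 rad/s ≈ 0.002888 rad/s

Final answer: n = 0.002888 rad/s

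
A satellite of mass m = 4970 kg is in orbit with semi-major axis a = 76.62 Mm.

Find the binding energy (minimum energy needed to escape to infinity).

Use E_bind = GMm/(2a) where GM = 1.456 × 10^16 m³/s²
a = 76.62 Mm = 7.662 × 10^7 m
GM = 1.456 × 10^16 m³/s²
m = 4970 kg
GMm = 1.456 × 10^16 × 4970 = 7.23632 × 10^19 m³·kg/s²
2a = 1.5324 × 10^8 m
E_bind = GMm/(2a) = 4.72221 × 10^11 J ≈ 472.2 GJ

Final answer: 472.2 GJ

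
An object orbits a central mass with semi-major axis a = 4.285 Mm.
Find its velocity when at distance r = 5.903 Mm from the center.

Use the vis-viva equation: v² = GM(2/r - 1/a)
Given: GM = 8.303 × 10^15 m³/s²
a = 4.285 Mm = 4.285 × 10^6 m
r = 5.903 Mm = 5.903 × 10^6 m
GM = 8.303 × 10^15 m³/s²
2/r − 1/a = 3.38811 × 10^-7 − 2.33372 × 10^-7 = 1.05439 × 10^-7 m⁻¹
v² = GM (2/r − 1/a) = 8.75456 × 10^8 m²/s²
v = 29588.1 m/s ≈ 29.59 km/s

Final answer: 29.59 km/s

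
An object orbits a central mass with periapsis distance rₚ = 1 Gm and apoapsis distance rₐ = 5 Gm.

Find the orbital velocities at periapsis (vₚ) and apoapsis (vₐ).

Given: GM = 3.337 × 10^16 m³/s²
rₚ = 1 Gm = 1 × 10^9 m
rₐ = 5 Gm = 5 × 10^9 m
GM = 3.337 × 10^16 m³/s²
a = (rₚ + rₐ)/2 = 3 × 10^9 m
Vis-viva: v² = GM (2/r − 1/a)
vₚ² = 3.337 × 10^16 × (2 × 10^-9 − 3.33333 × 10^-10) = 5.56167 × 10^7 m²/s²
vₚ = 7457.66 m/s ≈ 7.458 km/s
vₐ² = 3.337 × 10^16 × (4 × 10^-10 − 3.33333 × 10^-10) = 2.22467 × 10^6 m²/s²
vₐ = 1491.53 m/s ≈ 1.492 km/s

Final answer: vₚ = 7.458 km/s, vₐ = 1.492 km/s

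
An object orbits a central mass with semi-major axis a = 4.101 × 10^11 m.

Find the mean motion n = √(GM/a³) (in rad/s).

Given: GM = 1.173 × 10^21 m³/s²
a = 4.101 × 10^11 m
GM = 1.173 × 10^21 m³/s²
a³ = 6.89714 × 10^34 m³
GM/a³ = (1.173 × 10^21) / (6.89714 × 10^34) = 1.7007 × 10^-14 s⁻²
n = √(GM/a³) = 1.30411 × 10^-7 rad/s ≈ 1.304 × 10^-7 rad/s

Final answer: n = 1.304 × 10^-7 rad/s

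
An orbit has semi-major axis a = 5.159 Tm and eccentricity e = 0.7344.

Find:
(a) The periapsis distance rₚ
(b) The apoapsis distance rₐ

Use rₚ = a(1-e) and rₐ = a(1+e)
a = 5.159 Tm = 5.159 × 10^12 m
e = 0.7344:  1 − e = 0.2656,  1 + e = 1.7344
(a) rₚ = a(1 − e) = 5.159 × 10^12 m × 0.2656 = 1.37023 × 10^12 m ≈ 1.37 Tm
(b) rₐ = a(1 + e) = 5.159 × 10^12 m × 1.7344 = 8.94777 × 10^12 m ≈ 8.948 Tm

Final answer:
(a) rₚ = 1.37 Tm
(b) rₐ = 8.948 Tm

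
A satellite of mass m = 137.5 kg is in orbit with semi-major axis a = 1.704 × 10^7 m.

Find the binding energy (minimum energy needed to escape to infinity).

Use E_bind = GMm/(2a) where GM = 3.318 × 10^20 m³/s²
a = 1.704 × 10^7 m
GM = 3.318 × 10^20 m³/s²
m = 137.5 kg
GMm = 3.318 × 10^20 × 137.5 = 4.56225 × 10^22 m³·kg/s²
2a = 3.408 × 10^7 m
E_bind = GMm/(2a) = 1.33869 × 10^15 J ≈ 1.339 PJ

Final answer: 1.339 PJ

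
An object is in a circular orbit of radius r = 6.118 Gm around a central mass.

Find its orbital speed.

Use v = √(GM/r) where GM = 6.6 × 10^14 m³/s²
r = 6.118 Gm = 6.118 × 10^9 m
GM = 6.6 × 10^14 m³/s²
GM/r = (6.6 × 10^14) / (6.118 × 10^9) = 107878 m²/s²
v = √(GM/r) = 328.448 m/s ≈ 328.4 m/s

Final answer: 328.4 m/s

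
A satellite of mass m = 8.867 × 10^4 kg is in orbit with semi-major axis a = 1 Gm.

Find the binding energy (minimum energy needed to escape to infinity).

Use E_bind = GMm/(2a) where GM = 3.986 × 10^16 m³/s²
a = 1 Gm = 1 × 10^9 m
GM = 3.986 × 10^16 m³/s²
m = 8.867 × 10^4 kg
GMm = 3.986 × 10^16 × 88670 = 3.53439 × 10^21 m³·kg/s²
2a = 2 × 10^9 m
E_bind = GMm/(2a) = 1.76719 × 10^12 J ≈ 1.767 TJ

Final answer: 1.767 TJ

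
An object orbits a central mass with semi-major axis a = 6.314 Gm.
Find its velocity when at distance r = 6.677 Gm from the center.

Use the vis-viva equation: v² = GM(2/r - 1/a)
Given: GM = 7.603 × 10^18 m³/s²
a = 6.314 Gm = 6.314 × 10^9 m
r = 6.677 Gm = 6.677 × 10^9 m
GM = 7.603 × 10^18 m³/s²
2/r − 1/a = 2.99536 × 10^-10 − 1.58378 × 10^-10 = 1.41158 × 10^-10 m⁻¹
v² = GM (2/r − 1/a) = 1.07322 × 10^9 m²/s²
v = 32760 m/s ≈ 32.76 km/s

Final answer: 32.76 km/s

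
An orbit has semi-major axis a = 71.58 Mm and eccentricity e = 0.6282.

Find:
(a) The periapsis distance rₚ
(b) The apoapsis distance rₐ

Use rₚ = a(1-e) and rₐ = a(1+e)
a = 71.58 Mm = 7.158 × 10^7 m
e = 0.6282:  1 − e = 0.3718,  1 + e = 1.6282
(a) rₚ = a(1 − e) = 7.158 × 10^7 m × 0.3718 = 2.66134 × 10^7 m ≈ 26.61 Mm
(b) rₐ = a(1 + e) = 7.158 × 10^7 m × 1.6282 = 1.16547 × 10^8 m ≈ 116.5 Mm

Final answer:
(a) rₚ = 26.61 Mm
(b) rₐ = 116.5 Mm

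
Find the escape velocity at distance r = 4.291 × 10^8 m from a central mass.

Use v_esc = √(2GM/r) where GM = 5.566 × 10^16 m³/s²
r = 4.291 × 10^8 m
GM = 5.566 × 10^16 m³/s²
2GM/r = 2 × (5.566 × 10^16) / (4.291 × 10^8) = 2.59427 × 10^8 m²/s²
v_esc = √(2GM/r) = 16106.7 m/s ≈ 16.11 km/s

Final answer: 16.11 km/s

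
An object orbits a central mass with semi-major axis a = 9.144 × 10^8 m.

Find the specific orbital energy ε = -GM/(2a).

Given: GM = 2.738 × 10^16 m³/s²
a = 9.144 × 10^8 m
GM = 2.738 × 10^16 m³/s²
2a = 1.8288 × 10^9 m
ε = −GM/(2a) = -1.49716 × 10^7 J/kg ≈ -14.97 MJ/kg

Final answer: -14.97 MJ/kg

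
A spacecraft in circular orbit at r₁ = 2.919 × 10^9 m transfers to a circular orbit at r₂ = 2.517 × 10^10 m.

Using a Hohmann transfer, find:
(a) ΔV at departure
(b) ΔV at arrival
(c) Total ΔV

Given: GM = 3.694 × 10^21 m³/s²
r₁ = 2.919 × 10^9 m
r₂ = 2.517 × 10^10 m
GM = 3.694 × 10^21 m³/s²
Transfer ellipse: a_t = (r₁ + r₂)/2 = 1.40445 × 10^10 m
Circular speed at r₁: v₁ = √(GM/r₁) = 1.12495 × 10^6 m/s
Transfer speed at r₁ (periapsis): v₁ₜ = √(GM(2/r₁ − 1/a_t)) = 1.50598 × 10^6 m/s
(a) ΔV₁ = v₁ₜ − v₁ = 381037 m/s ≈ 381 km/s
Circular speed at r₂: v₂ = √(GM/r₂) = 383095 m/s
Transfer speed at r₂ (apoapsis): v₂ₜ = √(GM(2/r₂ − 1/a_t)) = 174651 m/s
(b) ΔV₂ = v₂ − v₂ₜ = 208444 m/s ≈ 208.4 km/s
(c) ΔV_total = ΔV₁ + ΔV₂ = 589481 m/s ≈ 589.5 km/s

Final answer:
(a) ΔV₁ = 381 km/s
(b) ΔV₂ = 208.4 km/s
(c) ΔV_total = 589.5 km/s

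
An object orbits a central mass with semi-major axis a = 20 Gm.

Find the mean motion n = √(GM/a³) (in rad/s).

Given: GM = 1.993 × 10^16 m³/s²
a = 20 Gm = 2 × 10^10 m
GM = 1.993 × 10^16 m³/s²
a³ = 8 × 10^30 m³
GM/a³ = (1.993 × 10^16) / (8 × 10^30) = 2.49125 × 10^-15 s⁻²
n = √(GM/a³) = 4.99124 × 10^-8 rad/s ≈ 4.991 × 10^-8 rad/s

Final answer: n = 4.991 × 10^-8 rad/s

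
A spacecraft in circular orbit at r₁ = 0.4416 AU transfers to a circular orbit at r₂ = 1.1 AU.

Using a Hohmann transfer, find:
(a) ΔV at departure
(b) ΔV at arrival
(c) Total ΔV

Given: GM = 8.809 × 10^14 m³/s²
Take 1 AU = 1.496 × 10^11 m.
r₁ = 0.4416 AU = 6.60634 × 10^10 m
r₂ = 1.1 AU = 1.6456 × 10^11 m
GM = 8.809 × 10^14 m³/s²
Transfer ellipse: a_t = (r₁ + r₂)/2 = 1.15312 × 10^11 m
Circular speed at r₁: v₁ = √(GM/r₁) = 115.474 m/s
Transfer speed at r₁ (periapsis): v₁ₜ = √(GM(2/r₁ − 1/a_t)) = 137.946 m/s
(a) ΔV₁ = v₁ₜ − v₁ = 22.4721 m/s ≈ 22.47 m/s
Circular speed at r₂: v₂ = √(GM/r₂) = 73.1646 m/s
Transfer speed at r₂ (apoapsis): v₂ₜ = √(GM(2/r₂ − 1/a_t)) = 55.379 m/s
(b) ΔV₂ = v₂ − v₂ₜ = 17.7857 m/s ≈ 17.79 m/s
(c) ΔV_total = ΔV₁ + ΔV₂ = 40.2578 m/s ≈ 40.26 m/s

Final answer:
(a) ΔV₁ = 22.47 m/s
(b) ΔV₂ = 17.79 m/s
(c) ΔV_total = 40.26 m/s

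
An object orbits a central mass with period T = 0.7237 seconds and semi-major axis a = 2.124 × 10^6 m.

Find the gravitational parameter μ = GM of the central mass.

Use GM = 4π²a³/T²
T = 0.7237 seconds
a = 2.124 × 10^6 m
a³ = 9.58216 × 10^18 m³
T² = 0.523742 s²
GM = 4π² × (9.58216 × 10^18) / 0.523742 = 7.22281 × 10^20 m³/s²
GM ≈ 7.223 × 10^20 m³/s²

Final answer: GM = 7.223 × 10^20 m³/s²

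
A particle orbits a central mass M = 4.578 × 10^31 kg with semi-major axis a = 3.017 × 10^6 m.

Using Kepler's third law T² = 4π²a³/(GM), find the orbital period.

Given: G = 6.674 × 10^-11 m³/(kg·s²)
M = 4.578 × 10^31 kg
GM = G × M = 6.674 × 10^-11 × 4.578 × 10^31 = 3.05536 × 10^21 m³/s²
a = 3.017 × 10^6 m
a³ = 2.74616 × 10^19 m³
T = 2π √(a³/GM) = 2π √((2.74616 × 10^19) / (3.05536 × 10^21)) = 2π × 0.0948052 s
T = 0.595678 s ≈ 0.5957 seconds

Final answer: 0.5957 seconds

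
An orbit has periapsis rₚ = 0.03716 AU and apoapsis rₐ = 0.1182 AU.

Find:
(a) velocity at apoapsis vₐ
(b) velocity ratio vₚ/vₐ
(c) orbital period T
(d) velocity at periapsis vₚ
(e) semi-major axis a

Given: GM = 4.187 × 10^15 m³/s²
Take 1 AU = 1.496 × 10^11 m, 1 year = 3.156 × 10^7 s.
rₚ = 0.03716 AU = 5.55914 × 10^9 m
rₐ = 0.1182 AU = 1.76827 × 10^10 m
GM = 4.187 × 10^15 m³/s²
a = (rₚ + rₐ)/2 = 1.16209 × 10^10 m
e = (rₐ − rₚ)/(rₐ + rₚ) = (1.21236 × 10^10) / (2.32419 × 10^10) = 0.521627
(a) vₐ² = GM (2/rₐ − 1/a) = 4.187 × 10^15 × (1.13105 × 10^-10 − 8.60516 × 10^-11) = 113271 m²/s²;  vₐ = 336.558 m/s ≈ 336.6 m/s
(b) vₚ/vₐ = rₐ/rₚ (angular momentum) = (1.76827 × 10^10) / (5.55914 × 10^9) = 3.18084 ≈ 3.181
(c) a³ = 1.56936 × 10^30 m³;  T = 2π √(a³/GM) = 2π × 1.93602 × 10^7 s = 1.21644 × 10^8 s ≈ 3.854 years
(d) vₚ² = GM (2/rₚ − 1/a) = 4.187 × 10^15 × (3.59768 × 10^-10 − 8.60516 × 10^-11) = 1.14605 × 10^6 m²/s²;  vₚ = 1070.54 m/s ≈ 0.2258 AU/year
(e) a = 1.16209 × 10^10 m ≈ 0.07768 AU

Final answer:
(a) velocity at apoapsis vₐ = 336.6 m/s
(b) velocity ratio vₚ/vₐ = 3.181
(c) orbital period T = 3.854 years
(d) velocity at periapsis vₚ = 0.2258 AU/year
(e) semi-major axis a = 0.07768 AU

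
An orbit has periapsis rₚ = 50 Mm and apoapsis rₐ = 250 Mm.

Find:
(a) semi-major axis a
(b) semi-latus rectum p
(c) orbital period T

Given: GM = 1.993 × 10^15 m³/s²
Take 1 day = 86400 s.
rₚ = 50 Mm = 5 × 10^7 m
rₐ = 250 Mm = 2.5 × 10^8 m
GM = 1.993 × 10^15 m³/s²
a = (rₚ + rₐ)/2 = 1.5 × 10^8 m
e = (rₐ − rₚ)/(rₐ + rₚ) = (2 × 10^8) / (3 × 10^8) = 0.666667
(a) a = 1.5 × 10^8 m ≈ 150 Mm
(b) 1 − e² = 0.555556;  p = a(1 − e²) = 1.5 × 10^8 × 0.555556 = 8.33333 × 10^7 m ≈ 83.33 Mm
(c) a³ = 3.375 × 10^24 m³;  T = 2π √(a³/GM) = 2π × 41151.3 s = 258561 s ≈ 2.993 days

Final answer:
(a) semi-major axis a = 150 Mm
(b) semi-latus rectum p = 83.33 Mm
(c) orbital period T = 2.993 days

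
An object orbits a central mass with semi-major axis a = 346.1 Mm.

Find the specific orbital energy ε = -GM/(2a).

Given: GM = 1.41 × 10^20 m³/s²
a = 346.1 Mm = 3.461 × 10^8 m
GM = 1.41 × 10^20 m³/s²
2a = 6.922 × 10^8 m
ε = −GM/(2a) = -2.03698 × 10^11 J/kg ≈ -203.7 GJ/kg

Final answer: -203.7 GJ/kg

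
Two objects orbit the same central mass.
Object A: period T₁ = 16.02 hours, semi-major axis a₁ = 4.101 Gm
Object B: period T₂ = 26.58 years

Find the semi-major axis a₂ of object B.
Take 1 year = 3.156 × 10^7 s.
T₁ = 16.02 hours = 57672 s
T₂ = 26.58 years = 8.38865 × 10^8 s
a₁ = 4.101 Gm = 4.101 × 10^9 m
Kepler's third law: (T₂/T₁)² = (a₂/a₁)³  ⇒  a₂ = a₁ (T₂/T₁)^(2/3)
T₂/T₁ = 14545.4
(T₂/T₁)^(2/3) = 595.87
a₂ = 4.101 × 10^9 m × 595.87 = 2.44366 × 10^12 m ≈ 2.444 Tm

Final answer: a₂ = 2.444 Tm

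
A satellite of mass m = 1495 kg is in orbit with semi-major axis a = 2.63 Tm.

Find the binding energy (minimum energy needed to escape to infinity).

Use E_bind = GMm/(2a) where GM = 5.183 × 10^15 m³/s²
a = 2.63 Tm = 2.63 × 10^12 m
GM = 5.183 × 10^15 m³/s²
m = 1495 kg
GMm = 5.183 × 10^15 × 1495 = 7.74858 × 10^18 m³·kg/s²
2a = 5.26 × 10^12 m
E_bind = GMm/(2a) = 1.47312 × 10^6 J ≈ 1.473 MJ

Final answer: 1.473 MJ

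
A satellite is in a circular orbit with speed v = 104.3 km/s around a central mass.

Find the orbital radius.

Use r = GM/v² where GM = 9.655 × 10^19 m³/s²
v = 104.3 km/s = 104300 m/s
GM = 9.655 × 10^19 m³/s²
v² = 1.08785 × 10^10 m²/s²
r = GM/v² = (9.655 × 10^19) / (1.08785 × 10^10) = 8.87531 × 10^9 m ≈ 8.875 Gm

Final answer: 8.875 Gm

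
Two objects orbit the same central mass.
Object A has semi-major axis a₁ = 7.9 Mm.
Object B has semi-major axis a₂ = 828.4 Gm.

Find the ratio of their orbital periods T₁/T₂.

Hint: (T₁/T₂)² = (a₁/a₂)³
a₁ = 7.9 Mm = 7.9 × 10^6 m
a₂ = 828.4 Gm = 8.284 × 10^11 m
a₁/a₂ = 9.53646 × 10^-6
T₁/T₂ = (a₁/a₂)^(3/2) = (9.53646 × 10^-6)^1.5 = 2.94497 × 10^-8

Final answer: T₁/T₂ = 2.945 × 10^-8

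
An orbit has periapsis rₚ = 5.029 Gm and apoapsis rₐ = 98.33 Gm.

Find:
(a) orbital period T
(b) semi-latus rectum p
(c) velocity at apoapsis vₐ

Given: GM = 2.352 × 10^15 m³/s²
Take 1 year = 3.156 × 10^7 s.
rₚ = 5.029 Gm = 5.029 × 10^9 m
rₐ = 98.33 Gm = 9.833 × 10^10 m
GM = 2.352 × 10^15 m³/s²
a = (rₚ + rₐ)/2 = 5.16795 × 10^10 m
e = (rₐ − rₚ)/(rₐ + rₚ) = (9.3301 × 10^10) / (1.03359 × 10^11) = 0.902689
(a) a³ = 1.38024 × 10^32 m³;  T = 2π √(a³/GM) = 2π × 2.42247 × 10^8 s = 1.52208 × 10^9 s ≈ 48.23 years
(b) 1 − e² = 0.185153;  p = a(1 − e²) = 5.16795 × 10^10 × 0.185153 = 9.56862 × 10^9 m ≈ 9.569 Gm
(c) vₐ² = GM (2/rₐ − 1/a) = 2.352 × 10^15 × (2.03397 × 10^-11 − 1.935 × 10^-11) = 2327.63 m²/s²;  vₐ = 48.2456 m/s ≈ 48.25 m/s

Final answer:
(a) orbital period T = 48.23 years
(b) semi-latus rectum p = 9.569 Gm
(c) velocity at apoapsis vₐ = 48.25 m/s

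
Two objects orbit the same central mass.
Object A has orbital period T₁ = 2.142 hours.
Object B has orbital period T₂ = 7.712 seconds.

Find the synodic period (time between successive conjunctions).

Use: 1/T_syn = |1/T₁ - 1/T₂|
T₁ = 2.142 hours = 7711.2 s
T₂ = 7.712 seconds
1/T₁ = 0.000129682 s⁻¹
1/T₂ = 0.129668 s⁻¹
|1/T₁ − 1/T₂| = 0.129538 s⁻¹
T_syn = 1 / |1/T₁ − 1/T₂| = 7.71972 s ≈ 7.72 seconds

Final answer: T_syn = 7.72 seconds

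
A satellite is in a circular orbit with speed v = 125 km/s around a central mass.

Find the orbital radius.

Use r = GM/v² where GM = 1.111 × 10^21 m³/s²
v = 125 km/s = 125000 m/s
GM = 1.111 × 10^21 m³/s²
v² = 1.5625 × 10^10 m²/s²
r = GM/v² = (1.111 × 10^21) / (1.5625 × 10^10) = 7.1104 × 10^10 m ≈ 71.1 Gm

Final answer: 71.1 Gm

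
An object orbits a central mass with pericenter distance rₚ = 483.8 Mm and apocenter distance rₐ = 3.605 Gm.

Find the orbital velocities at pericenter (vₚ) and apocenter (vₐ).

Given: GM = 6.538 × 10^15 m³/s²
rₚ = 483.8 Mm = 4.838 × 10^8 m
rₐ = 3.605 Gm = 3.605 × 10^9 m
GM = 6.538 × 10^15 m³/s²
a = (rₚ + rₐ)/2 = 2.0444 × 10^9 m
Vis-viva: v² = GM (2/r − 1/a)
vₚ² = 6.538 × 10^15 × (4.13394 × 10^-9 − 4.89141 × 10^-10) = 2.38297 × 10^7 m²/s²
vₚ = 4881.57 m/s ≈ 4.882 km/s
vₐ² = 6.538 × 10^15 × (5.54785 × 10^-10 − 4.89141 × 10^-10) = 429180 m²/s²
vₐ = 655.118 m/s ≈ 655.1 m/s

Final answer: vₚ = 4.882 km/s, vₐ = 655.1 m/s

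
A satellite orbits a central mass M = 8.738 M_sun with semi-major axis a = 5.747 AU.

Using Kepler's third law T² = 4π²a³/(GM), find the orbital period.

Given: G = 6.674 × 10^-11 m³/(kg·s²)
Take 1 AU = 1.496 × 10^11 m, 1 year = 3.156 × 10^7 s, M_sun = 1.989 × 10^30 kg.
M = 8.738 M_sun = 1.73799 × 10^31 kg
GM = G × M = 6.674 × 10^-11 × 1.73799 × 10^31 = 1.15993 × 10^21 m³/s²
a = 5.747 AU = 8.59751 × 10^11 m
a³ = 6.35504 × 10^35 m³
T = 2π √(a³/GM) = 2π √((6.35504 × 10^35) / (1.15993 × 10^21)) = 2π × 2.34068 × 10^7 s
T = 1.47069 × 10^8 s ≈ 4.66 years

Final answer: 4.66 years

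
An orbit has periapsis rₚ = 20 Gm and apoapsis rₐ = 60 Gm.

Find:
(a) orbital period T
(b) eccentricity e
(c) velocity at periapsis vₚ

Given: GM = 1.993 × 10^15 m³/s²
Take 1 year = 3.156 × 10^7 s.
rₚ = 20 Gm = 2 × 10^10 m
rₐ = 60 Gm = 6 × 10^10 m
GM = 1.993 × 10^15 m³/s²
a = (rₚ + rₐ)/2 = 4 × 10^10 m
e = (rₐ − rₚ)/(rₐ + rₚ) = (4 × 10^10) / (8 × 10^10) = 0.5
(a) a³ = 6.4 × 10^31 m³;  T = 2π √(a³/GM) = 2π × 1.79199 × 10^8 s = 1.12594 × 10^9 s ≈ 35.68 years
(b) e = 0.5 ≈ 0.5
(c) vₚ² = GM (2/rₚ − 1/a) = 1.993 × 10^15 × (1 × 10^-10 − 2.5 × 10^-11) = 149475 m²/s²;  vₚ = 386.62 m/s ≈ 386.6 m/s

Final answer:
(a) orbital period T = 35.68 years
(b) eccentricity e = 0.5
(c) velocity at periapsis vₚ = 386.6 m/s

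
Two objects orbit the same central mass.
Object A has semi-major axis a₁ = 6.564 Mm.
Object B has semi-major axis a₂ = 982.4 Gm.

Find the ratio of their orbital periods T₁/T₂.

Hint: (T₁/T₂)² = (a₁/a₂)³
a₁ = 6.564 Mm = 6.564 × 10^6 m
a₂ = 982.4 Gm = 9.824 × 10^11 m
a₁/a₂ = 6.6816 × 10^-6
T₁/T₂ = (a₁/a₂)^(3/2) = (6.6816 × 10^-6)^1.5 = 1.72711 × 10^-8

Final answer: T₁/T₂ = 1.727 × 10^-8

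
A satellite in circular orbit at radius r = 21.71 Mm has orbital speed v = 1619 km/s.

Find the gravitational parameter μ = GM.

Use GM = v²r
r = 21.71 Mm = 2.171 × 10^7 m
v = 1619 km/s = 1.619 × 10^6 m/s
v² = 2.62116 × 10^12 m²/s²
GM = v²r = 2.62116 × 10^12 × 2.171 × 10^7 = 5.69054 × 10^19 m³/s²
GM ≈ 5.691 × 10^19 m³/s²

Final answer: GM = 5.691 × 10^19 m³/s²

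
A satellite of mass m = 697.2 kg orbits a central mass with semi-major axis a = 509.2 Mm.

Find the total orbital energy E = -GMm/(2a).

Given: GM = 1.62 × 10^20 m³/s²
a = 509.2 Mm = 5.092 × 10^8 m
GM = 1.62 × 10^20 m³/s²
2a = 1.0184 × 10^9 m
GMm = 1.62 × 10^20 × 697.2 = 1.12946 × 10^23 m³·kg/s²
E = −GMm/(2a) = -1.10906 × 10^14 J ≈ -110.9 TJ

Final answer: -110.9 TJ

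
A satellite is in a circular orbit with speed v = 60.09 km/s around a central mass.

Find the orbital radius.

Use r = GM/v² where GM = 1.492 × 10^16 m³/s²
v = 60.09 km/s = 60090 m/s
GM = 1.492 × 10^16 m³/s²
v² = 3.61081 × 10^9 m²/s²
r = GM/v² = (1.492 × 10^16) / (3.61081 × 10^9) = 4.13204 × 10^6 m ≈ 4.132 Mm

Final answer: 4.132 Mm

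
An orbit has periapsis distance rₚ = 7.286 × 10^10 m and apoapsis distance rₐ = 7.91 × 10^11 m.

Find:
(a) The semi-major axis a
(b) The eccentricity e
rₚ = 7.286 × 10^10 m
rₐ = 7.91 × 10^11 m
(a) a = (rₚ + rₐ)/2 = 4.3193 × 10^11 m ≈ 4.319 × 10^11 m
(b) e = (rₐ − rₚ)/(rₐ + rₚ) = (7.1814 × 10^11) / (8.6386 × 10^11) = 0.831315

Final answer:
(a) a = 4.319 × 10^11 m
(b) e = 0.8313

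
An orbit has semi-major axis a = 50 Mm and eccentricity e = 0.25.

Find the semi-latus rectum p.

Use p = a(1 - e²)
a = 50 Mm = 5 × 10^7 m
e = 0.25,  e² = 0.0625,  1 − e² = 0.9375
p = a(1 − e²) = 5 × 10^7 m × 0.9375 = 4.6875 × 10^7 m ≈ 46.88 Mm

Final answer: p = 46.88 Mm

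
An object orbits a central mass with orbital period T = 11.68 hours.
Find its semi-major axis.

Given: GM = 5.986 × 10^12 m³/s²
T = 11.68 hours = 42048 s
GM = 5.986 × 10^12 m³/s²
Kepler's third law: a³ = GM T² / (4π²)
T² = 1.76803 × 10^9 s²
a³ = (5.986 × 10^12) × (1.76803 × 10^9) / (4π²) = 2.68082 × 10^20 m³
a = (a³)^(1/3) = 6.44796 × 10^6 m ≈ 6.448 Mm

Final answer: 6.448 Mm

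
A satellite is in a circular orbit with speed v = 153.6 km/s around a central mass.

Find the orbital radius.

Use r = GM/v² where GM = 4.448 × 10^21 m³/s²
v = 153.6 km/s = 153600 m/s
GM = 4.448 × 10^21 m³/s²
v² = 2.3593 × 10^10 m²/s²
r = GM/v² = (4.448 × 10^21) / (2.3593 × 10^10) = 1.88531 × 10^11 m ≈ 188.5 Gm

Final answer: 188.5 Gm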